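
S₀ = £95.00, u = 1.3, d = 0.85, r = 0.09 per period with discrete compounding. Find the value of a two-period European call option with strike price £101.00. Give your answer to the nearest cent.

£15.92

Risk-neutral probability p = (1 + 0.09 − 0.85)/(1.3 − 0.85) = 0.2400/0.4500 = 0.5333
Terminal stock prices: S_uu = 160.6, S_ud = 105, S_dd = 68.64
Terminal payoffs (S − K): max(59.55, 0) = 59.55, max(3.975, 0) = 3.975, max(-32.36, 0) = 0
Node u (S = 123.5): V_u = 1/1.09·[0.5333·59.5500 + 0.4667·3.9750] = 30.8394
Node d (S = 80.75): V_d = 1/1.09·[0.5333·3.9750 + 0.4667·0.0000] = 1.9450
Node 0 (S = 95): V_0 = 1/1.09·[0.5333·30.8394 + 0.4667·1.9450] = 15.9223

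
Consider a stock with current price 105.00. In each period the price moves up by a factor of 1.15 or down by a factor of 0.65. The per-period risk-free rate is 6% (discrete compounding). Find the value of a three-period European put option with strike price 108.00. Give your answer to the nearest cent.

9.61

Risk-neutral probability p = (1 + 0.06 − 0.65)/(1.15 − 0.65) = 0.4100/0.5000 = 0.8200
Terminal stock prices: S_uuu = 159.7, S_uud = 90.26, S_udd = 51.02, S_ddd = 28.84
Terminal payoffs (K − S): max(-51.69, 0) = 0, max(17.74, 0) = 17.74, max(56.98, 0) = 56.98, max(79.16, 0) = 79.16
Node uu (S = 138.9): V_uu = 1/1.06·[0.8200·0.0000 + 0.1800·17.7394] = 3.0123
Node ud (S = 78.49): V_ud = 1/1.06·[0.8200·17.7394 + 0.1800·56.9831] = 23.3993
Node dd (S = 44.36): V_dd = 1/1.06·[0.8200·56.9831 + 0.1800·79.1644] = 57.5243
Node u (S = 120.7): V_u = 1/1.06·[0.8200·3.0123 + 0.1800·23.3993] = 6.3038
Node d (S = 68.25): V_d = 1/1.06·[0.8200·23.3993 + 0.1800·57.5243] = 27.8696
Node 0 (S = 105): V_0 = 1/1.06·[0.8200·6.3038 + 0.1800·27.8696] = 9.6091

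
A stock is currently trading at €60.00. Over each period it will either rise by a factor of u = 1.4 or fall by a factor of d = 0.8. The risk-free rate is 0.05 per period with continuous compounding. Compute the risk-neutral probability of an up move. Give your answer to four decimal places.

Risk-neutral probability p = (e^0.05 − 0.8)/(1.4 − 0.8) = 0.2513/0.6000 = 0.4188

p = 0.4188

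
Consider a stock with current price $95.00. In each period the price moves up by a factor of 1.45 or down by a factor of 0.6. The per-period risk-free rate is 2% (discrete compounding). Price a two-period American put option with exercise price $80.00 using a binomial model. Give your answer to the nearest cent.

Risk-neutral probability p = (1 + 0.02 − 0.6)/(1.45 − 0.6) = 0.4200/0.8500 = 0.4941
Terminal stock prices: S_uu = 199.7, S_ud = 82.65, S_dd = 34.2
Terminal payoffs (K − S): max(-119.7, 0) = 0, max(-2.65, 0) = 0, max(45.8, 0) = 45.8
Node u (S = 137.8): continuation = 1/1.02·[0.4941·0.0000 + 0.5059·0.0000] = 0.0000; exercise value = 0.0000 ≤ continuation, so V_u = 0.0000
Node d (S = 57): continuation = 1/1.02·[0.4941·0.0000 + 0.5059·45.8000] = 22.7151; exercise value = 23.0000 > continuation, so V_d = 23.0000 (exercise)
Node 0 (S = 95): continuation = 1/1.02·[0.4941·0.0000 + 0.5059·23.0000] = 11.4072; exercise value = 0.0000 ≤ continuation, so V_0 = 11.4072

$11.41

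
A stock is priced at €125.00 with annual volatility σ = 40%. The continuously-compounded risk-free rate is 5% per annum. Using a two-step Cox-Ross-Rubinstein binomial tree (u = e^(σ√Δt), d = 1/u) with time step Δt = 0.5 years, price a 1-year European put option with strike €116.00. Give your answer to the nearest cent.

€11.85

CRR parameters: u = e^(σ√Δt) = e^(0.4·√0.5) = 1.3269, d = 1/u = 0.7536
Per-period rate: rΔt = 0.05·0.5 = 0.025, so R = e^0.025 = 1.0253
Risk-neutral probability p = (e^0.025 − 0.7536)/(1.3269 − 0.7536) = 0.2717/0.5733 = 0.4739
Terminal stock prices: S_uu = 220.1, S_ud = 125, S_dd = 71
Terminal payoffs (K − S): max(-104.1, 0) = 0, max(-9, 0) = 0, max(45, 0) = 45
Node u (S = 165.9): V_u = e^(−0.025)·[0.4739·0.0000 + 0.5261·0.0000] = 0.0000
Node d (S = 94.2): V_d = e^(−0.025)·[0.4739·0.0000 + 0.5261·45.0037] = 23.0911
Node 0 (S = 125): V_0 = e^(−0.025)·[0.4739·0.0000 + 0.5261·23.0911] = 11.8479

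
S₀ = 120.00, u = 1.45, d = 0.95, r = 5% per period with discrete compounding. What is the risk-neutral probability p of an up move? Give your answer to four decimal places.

Risk-neutral probability p = (1 + 0.05 − 0.95)/(1.45 − 0.95) = 0.1000/0.5000 = 0.2000

p = 0.2000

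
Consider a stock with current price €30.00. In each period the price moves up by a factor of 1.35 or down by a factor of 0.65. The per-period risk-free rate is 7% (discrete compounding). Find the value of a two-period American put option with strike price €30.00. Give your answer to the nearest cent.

Risk-neutral probability p = (1 + 0.07 − 0.65)/(1.35 − 0.65) = 0.4200/0.7000 = 0.6000
Terminal stock prices: S_uu = 54.68, S_ud = 26.32, S_dd = 12.68
Terminal payoffs (K − S): max(-24.68, 0) = 0, max(3.675, 0) = 3.675, max(17.32, 0) = 17.32
Node u (S = 40.5): continuation = 1/1.07·[0.6000·0.0000 + 0.4000·3.6750] = 1.3738; exercise value = 0.0000 ≤ continuation, so V_u = 1.3738
Node d (S = 19.5): continuation = 1/1.07·[0.6000·3.6750 + 0.4000·17.3250] = 8.5374; exercise value = 10.5000 > continuation, so V_d = 10.5000 (exercise)
Node 0 (S = 30): continuation = 1/1.07·[0.6000·1.3738 + 0.4000·10.5000] = 4.6956; exercise value = 0.0000 ≤ continuation, so V_0 = 4.6956

€4.70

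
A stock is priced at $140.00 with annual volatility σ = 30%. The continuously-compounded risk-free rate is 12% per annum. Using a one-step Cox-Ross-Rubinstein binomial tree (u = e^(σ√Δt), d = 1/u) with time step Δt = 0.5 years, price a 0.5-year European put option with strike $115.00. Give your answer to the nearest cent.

$0.68

CRR parameters: u = e^(σ√Δt) = e^(0.3·√0.5) = 1.2363, d = 1/u = 0.8089
Per-period rate: rΔt = 0.12·0.5 = 0.06, so R = e^0.06 = 1.0618
Risk-neutral probability p = (e^0.06 − 0.8089)/(1.2363 − 0.8089) = 0.2530/0.4275 = 0.5918
Terminal stock prices: S_u = 173.1, S_d = 113.2
Terminal payoffs (K − S): max(-58.08, 0) = 0, max(1.76, 0) = 1.76
Node 0 (S = 140): V_0 = e^(−0.06)·[0.5918·0.0000 + 0.4082·1.7599] = 0.6765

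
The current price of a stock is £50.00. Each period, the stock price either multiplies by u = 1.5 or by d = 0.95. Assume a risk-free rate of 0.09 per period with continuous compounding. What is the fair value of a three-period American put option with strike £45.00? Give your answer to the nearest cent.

£0.65

Risk-neutral probability p = (e^0.09 − 0.95)/(1.5 − 0.95) = 0.1442/0.5500 = 0.2621
Terminal stock prices: S_uuu = 168.8, S_uud = 106.9, S_udd = 67.69, S_ddd = 42.87
Terminal payoffs (K − S): max(-123.8, 0) = 0, max(-61.88, 0) = 0, max(-22.69, 0) = 0, max(2.131, 0) = 2.131
Node uu (S = 112.5): continuation = e^(−0.09)·[0.2621·0.0000 + 0.7379·0.0000] = 0.0000; exercise value = 0.0000 ≤ continuation, so V_uu = 0.0000
Node ud (S = 71.25): continuation = e^(−0.09)·[0.2621·0.0000 + 0.7379·0.0000] = 0.0000; exercise value = 0.0000 ≤ continuation, so V_ud = 0.0000
Node dd (S = 45.12): continuation = e^(−0.09)·[0.2621·0.0000 + 0.7379·2.1313] = 1.4372; exercise value = 0.0000 ≤ continuation, so V_dd = 1.4372
Node u (S = 75): continuation = e^(−0.09)·[0.2621·0.0000 + 0.7379·0.0000] = 0.0000; exercise value = 0.0000 ≤ continuation, so V_u = 0.0000
Node d (S = 47.5): continuation = e^(−0.09)·[0.2621·0.0000 + 0.7379·1.4372] = 0.9692; exercise value = 0.0000 ≤ continuation, so V_d = 0.9692
Node 0 (S = 50): continuation = e^(−0.09)·[0.2621·0.0000 + 0.7379·0.9692] = 0.6536; exercise value = 0.0000 ≤ continuation, so V_0 = 0.6536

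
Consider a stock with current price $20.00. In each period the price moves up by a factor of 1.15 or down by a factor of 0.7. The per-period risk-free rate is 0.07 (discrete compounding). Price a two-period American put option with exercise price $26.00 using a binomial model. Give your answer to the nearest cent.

Risk-neutral probability p = (1 + 0.07 − 0.7)/(1.15 − 0.7) = 0.3700/0.4500 = 0.8222
Terminal stock prices: S_uu = 26.45, S_ud = 16.1, S_dd = 9.8
Terminal payoffs (K − S): max(-0.45, 0) = 0, max(9.9, 0) = 9.9, max(16.2, 0) = 16.2
Node u (S = 23): continuation = 1/1.07·[0.8222·0.0000 + 0.1778·9.9000] = 1.6449; exercise value = 3.0000 > continuation, so V_u = 3.0000 (exercise)
Node d (S = 14): continuation = 1/1.07·[0.8222·9.9000 + 0.1778·16.2000] = 10.2991; exercise value = 12.0000 > continuation, so V_d = 12.0000 (exercise)
Node 0 (S = 20): continuation = 1/1.07·[0.8222·3.0000 + 0.1778·12.0000] = 4.2991; exercise value = 6.0000 > continuation, so V_0 = 6.0000 (exercise)

$6.00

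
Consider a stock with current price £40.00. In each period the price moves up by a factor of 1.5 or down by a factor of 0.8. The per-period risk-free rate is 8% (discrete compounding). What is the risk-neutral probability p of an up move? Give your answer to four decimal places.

p = 0.4000

Risk-neutral probability p = (1 + 0.08 − 0.8)/(1.5 − 0.8) = 0.2800/0.7000 = 0.4000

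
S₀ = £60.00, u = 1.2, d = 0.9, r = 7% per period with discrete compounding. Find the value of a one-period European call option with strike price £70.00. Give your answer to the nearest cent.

£1.06

Risk-neutral probability p = (1 + 0.07 − 0.9)/(1.2 − 0.9) = 0.1700/0.3000 = 0.5667
Terminal stock prices: S_u = 72, S_d = 54
Terminal payoffs (S − K): max(2, 0) = 2, max(-16, 0) = 0
Node 0 (S = 60): V_0 = 1/1.07·[0.5667·2.0000 + 0.4333·0.0000] = 1.0592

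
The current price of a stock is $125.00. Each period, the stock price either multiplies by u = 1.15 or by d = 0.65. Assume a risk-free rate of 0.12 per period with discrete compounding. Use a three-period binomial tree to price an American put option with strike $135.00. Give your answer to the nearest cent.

Risk-neutral probability p = (1 + 0.12 − 0.65)/(1.15 − 0.65) = 0.4700/0.5000 = 0.9400
Terminal stock prices: S_uuu = 190.1, S_uud = 107.5, S_udd = 60.73, S_ddd = 34.33
Terminal payoffs (K − S): max(-55.11, 0) = 0, max(27.55, 0) = 27.55, max(74.27, 0) = 74.27, max(100.7, 0) = 100.7
Node uu (S = 165.3): continuation = 1/1.12·[0.9400·0.0000 + 0.0600·27.5469] = 1.4757; exercise value = 0.0000 ≤ continuation, so V_uu = 1.4757
Node ud (S = 93.44): continuation = 1/1.12·[0.9400·27.5469 + 0.0600·74.2656] = 27.0982; exercise value = 41.5625 > continuation, so V_ud = 41.5625 (exercise)
Node dd (S = 52.81): continuation = 1/1.12·[0.9400·74.2656 + 0.0600·100.6719] = 67.7232; exercise value = 82.1875 > continuation, so V_dd = 82.1875 (exercise)
Node u (S = 143.8): continuation = 1/1.12·[0.9400·1.4757 + 0.0600·41.5625] = 3.4651; exercise value = 0.0000 ≤ continuation, so V_u = 3.4651
Node d (S = 81.25): continuation = 1/1.12·[0.9400·41.5625 + 0.0600·82.1875] = 39.2857; exercise value = 53.7500 > continuation, so V_d = 53.7500 (exercise)
Node 0 (S = 125): continuation = 1/1.12·[0.9400·3.4651 + 0.0600·53.7500] = 5.7877; exercise value = 10.0000 > continuation, so V_0 = 10.0000 (exercise)

$10.00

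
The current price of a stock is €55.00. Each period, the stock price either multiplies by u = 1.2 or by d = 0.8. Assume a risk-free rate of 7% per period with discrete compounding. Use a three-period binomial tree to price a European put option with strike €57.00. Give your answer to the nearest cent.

Risk-neutral probability p = (1 + 0.07 − 0.8)/(1.2 − 0.8) = 0.2700/0.4000 = 0.6750
Terminal stock prices: S_uuu = 95.04, S_uud = 63.36, S_udd = 42.24, S_ddd = 28.16
Terminal payoffs (K − S): max(-38.04, 0) = 0, max(-6.36, 0) = 0, max(14.76, 0) = 14.76, max(28.84, 0) = 28.84
Node uu (S = 79.2): V_uu = 1/1.07·[0.6750·0.0000 + 0.3250·0.0000] = 0.0000
Node ud (S = 52.8): V_ud = 1/1.07·[0.6750·0.0000 + 0.3250·14.7600] = 4.4832
Node dd (S = 35.2): V_dd = 1/1.07·[0.6750·14.7600 + 0.3250·28.8400] = 18.0710
Node u (S = 66): V_u = 1/1.07·[0.6750·0.0000 + 0.3250·4.4832] = 1.3617
Node d (S = 44): V_d = 1/1.07·[0.6750·4.4832 + 0.3250·18.0710] = 8.3170
Node 0 (S = 55): V_0 = 1/1.07·[0.6750·1.3617 + 0.3250·8.3170] = 3.3852

€3.39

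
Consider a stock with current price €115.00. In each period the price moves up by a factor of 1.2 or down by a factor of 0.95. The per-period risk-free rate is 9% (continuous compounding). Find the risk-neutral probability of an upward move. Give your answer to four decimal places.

p = 0.5767

Risk-neutral probability p = (e^0.09 − 0.95)/(1.2 − 0.95) = 0.1442/0.2500 = 0.5767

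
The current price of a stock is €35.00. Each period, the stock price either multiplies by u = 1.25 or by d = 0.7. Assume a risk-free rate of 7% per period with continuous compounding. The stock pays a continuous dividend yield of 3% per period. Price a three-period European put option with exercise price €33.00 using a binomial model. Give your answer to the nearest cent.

€3.46

Per-period risk-free factor R = e^0.07 = 1.0725; dividend-adjusted growth = e^(0.07−0.03) = 1.0408.
Risk-neutral probability p = (1.0408 − 0.7)/(1.25 − 0.7) = 0.3408/0.5500 = 0.6197
Terminal stock prices: S_uuu = 68.36, S_uud = 38.28, S_udd = 21.44, S_ddd = 12
Terminal payoffs (K − S): max(-35.36, 0) = 0, max(-5.281, 0) = 0, max(11.56, 0) = 11.56, max(21, 0) = 21
Node uu (S = 54.69): V_uu = e^(−0.07)·[0.6197·0.0000 + 0.3803·0.0000] = 0.0000
Node ud (S = 30.62): V_ud = e^(−0.07)·[0.6197·0.0000 + 0.3803·11.5625] = 4.1004
Node dd (S = 17.15): V_dd = e^(−0.07)·[0.6197·11.5625 + 0.3803·20.9950] = 14.1259
Node u (S = 43.75): V_u = e^(−0.07)·[0.6197·0.0000 + 0.3803·4.1004] = 1.4541
Node d (S = 24.5): V_d = e^(−0.07)·[0.6197·4.1004 + 0.3803·14.1259] = 7.3785
Node 0 (S = 35): V_0 = e^(−0.07)·[0.6197·1.4541 + 0.3803·7.3785] = 3.4568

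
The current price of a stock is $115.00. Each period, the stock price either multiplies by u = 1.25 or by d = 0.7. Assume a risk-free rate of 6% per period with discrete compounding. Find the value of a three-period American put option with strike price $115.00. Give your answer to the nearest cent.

$14.17

Risk-neutral probability p = (1 + 0.06 − 0.7)/(1.25 − 0.7) = 0.3600/0.5500 = 0.6545
Terminal stock prices: S_uuu = 224.6, S_uud = 125.8, S_udd = 70.44, S_ddd = 39.44
Terminal payoffs (K − S): max(-109.6, 0) = 0, max(-10.78, 0) = 0, max(44.56, 0) = 44.56, max(75.56, 0) = 75.56
Node uu (S = 179.7): continuation = 1/1.06·[0.6545·0.0000 + 0.3455·0.0000] = 0.0000; exercise value = 0.0000 ≤ continuation, so V_uu = 0.0000
Node ud (S = 100.6): continuation = 1/1.06·[0.6545·0.0000 + 0.3455·44.5625] = 14.5229; exercise value = 14.3750 ≤ continuation, so V_ud = 14.5229
Node dd (S = 56.35): continuation = 1/1.06·[0.6545·44.5625 + 0.3455·75.5550] = 52.1406; exercise value = 58.6500 > continuation, so V_dd = 58.6500 (exercise)
Node u (S = 143.8): continuation = 1/1.06·[0.6545·0.0000 + 0.3455·14.5229] = 4.7330; exercise value = 0.0000 ≤ continuation, so V_u = 4.7330
Node d (S = 80.5): continuation = 1/1.06·[0.6545·14.5229 + 0.3455·58.6500] = 28.0819; exercise value = 34.5000 > continuation, so V_d = 34.5000 (exercise)
Node 0 (S = 115): continuation = 1/1.06·[0.6545·4.7330 + 0.3455·34.5000] = 14.1662; exercise value = 0.0000 ≤ continuation, so V_0 = 14.1662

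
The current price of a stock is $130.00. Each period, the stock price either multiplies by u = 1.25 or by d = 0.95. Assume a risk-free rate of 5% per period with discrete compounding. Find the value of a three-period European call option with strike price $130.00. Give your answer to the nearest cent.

$22.45

Risk-neutral probability p = (1 + 0.05 − 0.95)/(1.25 − 0.95) = 0.1000/0.3000 = 0.3333
Terminal stock prices: S_uuu = 253.9, S_uud = 193, S_udd = 146.7, S_ddd = 111.5
Terminal payoffs (S − K): max(123.9, 0) = 123.9, max(62.97, 0) = 62.97, max(16.66, 0) = 16.66, max(-18.54, 0) = 0
Node uu (S = 203.1): V_uu = 1/1.05·[0.3333·123.9062 + 0.6667·62.9688] = 79.3155
Node ud (S = 154.4): V_ud = 1/1.05·[0.3333·62.9688 + 0.6667·16.6562] = 30.5655
Node dd (S = 117.3): V_dd = 1/1.05·[0.3333·16.6562 + 0.6667·0.0000] = 5.2877
Node u (S = 162.5): V_u = 1/1.05·[0.3333·79.3155 + 0.6667·30.5655] = 44.5862
Node d (S = 123.5): V_d = 1/1.05·[0.3333·30.5655 + 0.6667·5.2877] = 13.0606
Node 0 (S = 130): V_0 = 1/1.05·[0.3333·44.5862 + 0.6667·13.0606] = 22.4468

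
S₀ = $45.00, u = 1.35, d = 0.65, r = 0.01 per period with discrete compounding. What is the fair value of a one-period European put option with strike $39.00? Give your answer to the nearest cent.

$4.69

Risk-neutral probability p = (1 + 0.01 − 0.65)/(1.35 − 0.65) = 0.3600/0.7000 = 0.5143
Terminal stock prices: S_u = 60.75, S_d = 29.25
Terminal payoffs (K − S): max(-21.75, 0) = 0, max(9.75, 0) = 9.75
Node 0 (S = 45): V_0 = 1/1.01·[0.5143·0.0000 + 0.4857·9.7500] = 4.6888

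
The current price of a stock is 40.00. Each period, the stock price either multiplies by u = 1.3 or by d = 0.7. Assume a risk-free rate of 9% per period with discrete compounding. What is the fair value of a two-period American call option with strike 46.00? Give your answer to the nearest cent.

Risk-neutral probability p = (1 + 0.09 − 0.7)/(1.3 − 0.7) = 0.3900/0.6000 = 0.6500
Terminal stock prices: S_uu = 67.6, S_ud = 36.4, S_dd = 19.6
Terminal payoffs (S − K): max(21.6, 0) = 21.6, max(-9.6, 0) = 0, max(-26.4, 0) = 0
Node u (S = 52): continuation = 1/1.09·[0.6500·21.6000 + 0.3500·0.0000] = 12.8807; exercise value = 6.0000 ≤ continuation, so V_u = 12.8807
Node d (S = 28): continuation = 1/1.09·[0.6500·0.0000 + 0.3500·0.0000] = 0.0000; exercise value = 0.0000 ≤ continuation, so V_d = 0.0000
Node 0 (S = 40): continuation = 1/1.09·[0.6500·12.8807 + 0.3500·0.0000] = 7.6812; exercise value = 0.0000 ≤ continuation, so V_0 = 7.6812

7.68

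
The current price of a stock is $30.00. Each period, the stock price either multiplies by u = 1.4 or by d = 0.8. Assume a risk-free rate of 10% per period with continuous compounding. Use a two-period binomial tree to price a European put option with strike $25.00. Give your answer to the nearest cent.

Risk-neutral probability p = (e^0.1 − 0.8)/(1.4 − 0.8) = 0.3052/0.6000 = 0.5086
Terminal stock prices: S_uu = 58.8, S_ud = 33.6, S_dd = 19.2
Terminal payoffs (K − S): max(-33.8, 0) = 0, max(-8.6, 0) = 0, max(5.8, 0) = 5.8
Node u (S = 42): V_u = e^(−0.1)·[0.5086·0.0000 + 0.4914·0.0000] = 0.0000
Node d (S = 24): V_d = e^(−0.1)·[0.5086·0.0000 + 0.4914·5.8000] = 2.5788
Node 0 (S = 30): V_0 = e^(−0.1)·[0.5086·0.0000 + 0.4914·2.5788] = 1.1466

$1.15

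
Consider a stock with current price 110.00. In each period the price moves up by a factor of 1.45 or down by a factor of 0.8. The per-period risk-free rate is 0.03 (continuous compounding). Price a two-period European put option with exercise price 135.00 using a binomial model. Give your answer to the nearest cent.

Risk-neutral probability p = (e^0.03 − 0.8)/(1.45 − 0.8) = 0.2305/0.6500 = 0.3545
Terminal stock prices: S_uu = 231.3, S_ud = 127.6, S_dd = 70.4
Terminal payoffs (K − S): max(-96.28, 0) = 0, max(7.4, 0) = 7.4, max(64.6, 0) = 64.6
Node u (S = 159.5): V_u = e^(−0.03)·[0.3545·0.0000 + 0.6455·7.4000] = 4.6352
Node d (S = 88): V_d = e^(−0.03)·[0.3545·7.4000 + 0.6455·64.6000] = 43.0101
Node 0 (S = 110): V_0 = e^(−0.03)·[0.3545·4.6352 + 0.6455·43.0101] = 28.5355

28.54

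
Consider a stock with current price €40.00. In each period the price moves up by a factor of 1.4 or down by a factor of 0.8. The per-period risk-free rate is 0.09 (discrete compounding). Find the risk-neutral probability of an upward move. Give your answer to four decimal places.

p = 0.4833

Risk-neutral probability p = (1 + 0.09 − 0.8)/(1.4 − 0.8) = 0.2900/0.6000 = 0.4833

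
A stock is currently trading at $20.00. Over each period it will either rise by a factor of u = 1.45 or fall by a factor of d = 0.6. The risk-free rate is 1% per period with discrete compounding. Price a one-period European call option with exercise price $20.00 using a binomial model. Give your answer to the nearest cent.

Risk-neutral probability p = (1 + 0.01 − 0.6)/(1.45 − 0.6) = 0.4100/0.8500 = 0.4824
Terminal stock prices: S_u = 29, S_d = 12
Terminal payoffs (S − K): max(9, 0) = 9, max(-8, 0) = 0
Node 0 (S = 20): V_0 = 1/1.01·[0.4824·9.0000 + 0.5176·0.0000] = 4.2982

$4.30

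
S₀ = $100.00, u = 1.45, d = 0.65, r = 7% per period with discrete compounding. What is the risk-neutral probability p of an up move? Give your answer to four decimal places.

p = 0.5250

Risk-neutral probability p = (1 + 0.07 − 0.65)/(1.45 − 0.65) = 0.4200/0.8000 = 0.5250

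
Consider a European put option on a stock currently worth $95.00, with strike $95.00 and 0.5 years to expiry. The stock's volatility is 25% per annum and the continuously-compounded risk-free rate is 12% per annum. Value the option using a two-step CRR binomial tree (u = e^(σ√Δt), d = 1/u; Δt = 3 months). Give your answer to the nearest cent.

$3.32

CRR parameters: u = e^(σ√Δt) = e^(0.25·√0.25) = 1.1331, d = 1/u = 0.8825
Per-period rate: rΔt = 0.12·0.25 = 0.03, so R = e^0.03 = 1.0305
Risk-neutral probability p = (e^0.03 − 0.8825)/(1.1331 − 0.8825) = 0.1480/0.2507 = 0.5903
Terminal stock prices: S_uu = 122, S_ud = 95, S_dd = 73.99
Terminal payoffs (K − S): max(-26.98, 0) = 0, max(0, 0) = 0, max(21.01, 0) = 21.01
Node u (S = 107.6): V_u = e^(−0.03)·[0.5903·0.0000 + 0.4097·0.0000] = 0.0000
Node d (S = 83.84): V_d = e^(−0.03)·[0.5903·0.0000 + 0.4097·21.0139] = 8.3551
Node 0 (S = 95): V_0 = e^(−0.03)·[0.5903·0.0000 + 0.4097·8.3551] = 3.3220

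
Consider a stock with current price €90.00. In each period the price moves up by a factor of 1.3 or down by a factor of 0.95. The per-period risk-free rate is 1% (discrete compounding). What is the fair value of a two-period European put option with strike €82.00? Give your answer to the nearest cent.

€0.52

Risk-neutral probability p = (1 + 0.01 − 0.95)/(1.3 − 0.95) = 0.0600/0.3500 = 0.1714
Terminal stock prices: S_uu = 152.1, S_ud = 111.1, S_dd = 81.22
Terminal payoffs (K − S): max(-70.1, 0) = 0, max(-29.15, 0) = 0, max(0.775, 0) = 0.775
Node u (S = 117): V_u = 1/1.01·[0.1714·0.0000 + 0.8286·0.0000] = 0.0000
Node d (S = 85.5): V_d = 1/1.01·[0.1714·0.0000 + 0.8286·0.7750] = 0.6358
Node 0 (S = 90): V_0 = 1/1.01·[0.1714·0.0000 + 0.8286·0.6358] = 0.5216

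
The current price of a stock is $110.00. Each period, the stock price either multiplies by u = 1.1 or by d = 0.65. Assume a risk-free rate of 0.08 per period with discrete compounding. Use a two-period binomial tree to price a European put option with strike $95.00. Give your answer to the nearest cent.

Risk-neutral probability p = (1 + 0.08 − 0.65)/(1.1 − 0.65) = 0.4300/0.4500 = 0.9556
Terminal stock prices: S_uu = 133.1, S_ud = 78.65, S_dd = 46.48
Terminal payoffs (K − S): max(-38.1, 0) = 0, max(16.35, 0) = 16.35, max(48.52, 0) = 48.52
Node u (S = 121): V_u = 1/1.08·[0.9556·0.0000 + 0.0444·16.3500] = 0.6728
Node d (S = 71.5): V_d = 1/1.08·[0.9556·16.3500 + 0.0444·48.5250] = 16.4630
Node 0 (S = 110): V_0 = 1/1.08·[0.9556·0.6728 + 0.0444·16.4630] = 1.2728

$1.27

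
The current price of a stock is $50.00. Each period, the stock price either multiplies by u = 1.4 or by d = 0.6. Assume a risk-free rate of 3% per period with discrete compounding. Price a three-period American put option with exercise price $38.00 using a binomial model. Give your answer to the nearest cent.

Risk-neutral probability p = (1 + 0.03 − 0.6)/(1.4 − 0.6) = 0.4300/0.8000 = 0.5375
Terminal stock prices: S_uuu = 137.2, S_uud = 58.8, S_udd = 25.2, S_ddd = 10.8
Terminal payoffs (K − S): max(-99.2, 0) = 0, max(-20.8, 0) = 0, max(12.8, 0) = 12.8, max(27.2, 0) = 27.2
Node uu (S = 98): continuation = 1/1.03·[0.5375·0.0000 + 0.4625·0.0000] = 0.0000; exercise value = 0.0000 ≤ continuation, so V_uu = 0.0000
Node ud (S = 42): continuation = 1/1.03·[0.5375·0.0000 + 0.4625·12.8000] = 5.7476; exercise value = 0.0000 ≤ continuation, so V_ud = 5.7476
Node dd (S = 18): continuation = 1/1.03·[0.5375·12.8000 + 0.4625·27.2000] = 18.8932; exercise value = 20.0000 > continuation, so V_dd = 20.0000 (exercise)
Node u (S = 70): continuation = 1/1.03·[0.5375·0.0000 + 0.4625·5.7476] = 2.5808; exercise value = 0.0000 ≤ continuation, so V_u = 2.5808
Node d (S = 30): continuation = 1/1.03·[0.5375·5.7476 + 0.4625·20.0000] = 11.9799; exercise value = 8.0000 ≤ continuation, so V_d = 11.9799
Node 0 (S = 50): continuation = 1/1.03·[0.5375·2.5808 + 0.4625·11.9799] = 6.7261; exercise value = 0.0000 ≤ continuation, so V_0 = 6.7261

$6.73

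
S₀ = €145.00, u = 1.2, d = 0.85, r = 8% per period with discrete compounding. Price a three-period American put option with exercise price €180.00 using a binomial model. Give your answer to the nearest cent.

€35.00

Risk-neutral probability p = (1 + 0.08 − 0.85)/(1.2 − 0.85) = 0.2300/0.3500 = 0.6571
Terminal stock prices: S_uuu = 250.6, S_uud = 177.5, S_udd = 125.7, S_ddd = 89.05
Terminal payoffs (K − S): max(-70.56, 0) = 0, max(2.52, 0) = 2.52, max(54.29, 0) = 54.29, max(90.95, 0) = 90.95
Node uu (S = 208.8): continuation = 1/1.08·[0.6571·0.0000 + 0.3429·2.5200] = 0.8000; exercise value = 0.0000 ≤ continuation, so V_uu = 0.8000
Node ud (S = 147.9): continuation = 1/1.08·[0.6571·2.5200 + 0.3429·54.2850] = 18.7667; exercise value = 32.1000 > continuation, so V_ud = 32.1000 (exercise)
Node dd (S = 104.8): continuation = 1/1.08·[0.6571·54.2850 + 0.3429·90.9519] = 61.9042; exercise value = 75.2375 > continuation, so V_dd = 75.2375 (exercise)
Node u (S = 174): continuation = 1/1.08·[0.6571·0.8000 + 0.3429·32.1000] = 10.6772; exercise value = 6.0000 ≤ continuation, so V_u = 10.6772
Node d (S = 123.2): continuation = 1/1.08·[0.6571·32.1000 + 0.3429·75.2375] = 43.4167; exercise value = 56.7500 > continuation, so V_d = 56.7500 (exercise)
Node 0 (S = 145): continuation = 1/1.08·[0.6571·10.6772 + 0.3429·56.7500] = 24.5126; exercise value = 35.0000 > continuation, so V_0 = 35.0000 (exercise)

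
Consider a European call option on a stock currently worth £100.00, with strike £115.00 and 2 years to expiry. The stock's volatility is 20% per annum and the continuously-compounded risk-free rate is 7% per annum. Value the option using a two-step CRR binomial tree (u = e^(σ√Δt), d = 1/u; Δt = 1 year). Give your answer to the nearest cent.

£11.80

CRR parameters: u = e^(σ√Δt) = e^(0.2·√1) = 1.2214, d = 1/u = 0.8187
Per-period rate: rΔt = 0.07·1 = 0.07, so R = e^0.07 = 1.0725
Risk-neutral probability p = (e^0.07 − 0.8187)/(1.2214 − 0.8187) = 0.2538/0.4027 = 0.6302
Terminal stock prices: S_uu = 149.2, S_ud = 100, S_dd = 67.03
Terminal payoffs (S − K): max(34.18, 0) = 34.18, max(-15, 0) = 0, max(-47.97, 0) = 0
Node u (S = 122.1): V_u = e^(−0.07)·[0.6302·34.1825 + 0.3698·0.0000] = 20.0865
Node d (S = 81.87): V_d = e^(−0.07)·[0.6302·0.0000 + 0.3698·0.0000] = 0.0000
Node 0 (S = 100): V_0 = e^(−0.07)·[0.6302·20.0865 + 0.3698·0.0000] = 11.8034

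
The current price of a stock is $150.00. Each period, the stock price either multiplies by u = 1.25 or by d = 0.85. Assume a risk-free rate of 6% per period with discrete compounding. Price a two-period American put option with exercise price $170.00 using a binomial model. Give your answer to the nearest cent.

Risk-neutral probability p = (1 + 0.06 − 0.85)/(1.25 − 0.85) = 0.2100/0.4000 = 0.5250
Terminal stock prices: S_uu = 234.4, S_ud = 159.4, S_dd = 108.4
Terminal payoffs (K − S): max(-64.38, 0) = 0, max(10.62, 0) = 10.62, max(61.63, 0) = 61.63
Node u (S = 187.5): continuation = 1/1.06·[0.5250·0.0000 + 0.4750·10.6250] = 4.7612; exercise value = 0.0000 ≤ continuation, so V_u = 4.7612
Node d (S = 127.5): continuation = 1/1.06·[0.5250·10.6250 + 0.4750·61.6250] = 32.8774; exercise value = 42.5000 > continuation, so V_d = 42.5000 (exercise)
Node 0 (S = 150): continuation = 1/1.06·[0.5250·4.7612 + 0.4750·42.5000] = 21.4030; exercise value = 20.0000 ≤ continuation, so V_0 = 21.4030

$21.40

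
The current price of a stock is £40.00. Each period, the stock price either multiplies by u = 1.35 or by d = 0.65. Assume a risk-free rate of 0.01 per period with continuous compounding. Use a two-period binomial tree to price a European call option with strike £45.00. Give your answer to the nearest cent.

£7.24

Risk-neutral probability p = (e^0.01 − 0.65)/(1.35 − 0.65) = 0.3601/0.7000 = 0.5144
Terminal stock prices: S_uu = 72.9, S_ud = 35.1, S_dd = 16.9
Terminal payoffs (S − K): max(27.9, 0) = 27.9, max(-9.9, 0) = 0, max(-28.1, 0) = 0
Node u (S = 54): V_u = e^(−0.01)·[0.5144·27.9000 + 0.4856·0.0000] = 14.2078
Node d (S = 26): V_d = e^(−0.01)·[0.5144·0.0000 + 0.4856·0.0000] = 0.0000
Node 0 (S = 40): V_0 = e^(−0.01)·[0.5144·14.2078 + 0.4856·0.0000] = 7.2352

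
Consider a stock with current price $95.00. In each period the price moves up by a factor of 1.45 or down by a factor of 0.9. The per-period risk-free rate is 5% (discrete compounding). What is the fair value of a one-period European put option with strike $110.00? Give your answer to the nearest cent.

Risk-neutral probability p = (1 + 0.05 − 0.9)/(1.45 − 0.9) = 0.1500/0.5500 = 0.2727
Terminal stock prices: S_u = 137.8, S_d = 85.5
Terminal payoffs (K − S): max(-27.75, 0) = 0, max(24.5, 0) = 24.5
Node 0 (S = 95): V_0 = 1/1.05·[0.2727·0.0000 + 0.7273·24.5000] = 16.9697

$16.97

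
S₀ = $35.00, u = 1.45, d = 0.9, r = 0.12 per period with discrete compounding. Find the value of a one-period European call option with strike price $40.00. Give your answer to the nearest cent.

Risk-neutral probability p = (1 + 0.12 − 0.9)/(1.45 − 0.9) = 0.2200/0.5500 = 0.4000
Terminal stock prices: S_u = 50.75, S_d = 31.5
Terminal payoffs (S − K): max(10.75, 0) = 10.75, max(-8.5, 0) = 0
Node 0 (S = 35): V_0 = 1/1.12·[0.4000·10.7500 + 0.6000·0.0000] = 3.8393

$3.84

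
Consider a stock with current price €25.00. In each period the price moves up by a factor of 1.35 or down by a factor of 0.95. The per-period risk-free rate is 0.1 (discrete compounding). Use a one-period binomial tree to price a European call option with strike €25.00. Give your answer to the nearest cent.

€2.98

Risk-neutral probability p = (1 + 0.1 − 0.95)/(1.35 − 0.95) = 0.1500/0.4000 = 0.3750
Terminal stock prices: S_u = 33.75, S_d = 23.75
Terminal payoffs (S − K): max(8.75, 0) = 8.75, max(-1.25, 0) = 0
Node 0 (S = 25): V_0 = 1/1.1·[0.3750·8.7500 + 0.6250·0.0000] = 2.9830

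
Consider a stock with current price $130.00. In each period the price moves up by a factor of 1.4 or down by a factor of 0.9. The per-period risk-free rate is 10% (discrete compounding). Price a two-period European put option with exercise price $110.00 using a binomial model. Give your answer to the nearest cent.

$1.40

Risk-neutral probability p = (1 + 0.1 − 0.9)/(1.4 − 0.9) = 0.2000/0.5000 = 0.4000
Terminal stock prices: S_uu = 254.8, S_ud = 163.8, S_dd = 105.3
Terminal payoffs (K − S): max(-144.8, 0) = 0, max(-53.8, 0) = 0, max(4.7, 0) = 4.7
Node u (S = 182): V_u = 1/1.1·[0.4000·0.0000 + 0.6000·0.0000] = 0.0000
Node d (S = 117): V_d = 1/1.1·[0.4000·0.0000 + 0.6000·4.7000] = 2.5636
Node 0 (S = 130): V_0 = 1/1.1·[0.4000·0.0000 + 0.6000·2.5636] = 1.3983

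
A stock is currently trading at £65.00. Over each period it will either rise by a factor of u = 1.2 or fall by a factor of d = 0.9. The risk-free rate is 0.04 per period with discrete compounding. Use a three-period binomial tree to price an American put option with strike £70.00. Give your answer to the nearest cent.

Risk-neutral probability p = (1 + 0.04 − 0.9)/(1.2 − 0.9) = 0.1400/0.3000 = 0.4667
Terminal stock prices: S_uuu = 112.3, S_uud = 84.24, S_udd = 63.18, S_ddd = 47.39
Terminal payoffs (K − S): max(-42.32, 0) = 0, max(-14.24, 0) = 0, max(6.82, 0) = 6.82, max(22.61, 0) = 22.61
Node uu (S = 93.6): continuation = 1/1.04·[0.4667·0.0000 + 0.5333·0.0000] = 0.0000; exercise value = 0.0000 ≤ continuation, so V_uu = 0.0000
Node ud (S = 70.2): continuation = 1/1.04·[0.4667·0.0000 + 0.5333·6.8200] = 3.4974; exercise value = 0.0000 ≤ continuation, so V_ud = 3.4974
Node dd (S = 52.65): continuation = 1/1.04·[0.4667·6.8200 + 0.5333·22.6150] = 14.6577; exercise value = 17.3500 > continuation, so V_dd = 17.3500 (exercise)
Node u (S = 78): continuation = 1/1.04·[0.4667·0.0000 + 0.5333·3.4974] = 1.7936; exercise value = 0.0000 ≤ continuation, so V_u = 1.7936
Node d (S = 58.5): continuation = 1/1.04·[0.4667·3.4974 + 0.5333·17.3500] = 10.4668; exercise value = 11.5000 > continuation, so V_d = 11.5000 (exercise)
Node 0 (S = 65): continuation = 1/1.04·[0.4667·1.7936 + 0.5333·11.5000] = 6.7022; exercise value = 5.0000 ≤ continuation, so V_0 = 6.7022

£6.70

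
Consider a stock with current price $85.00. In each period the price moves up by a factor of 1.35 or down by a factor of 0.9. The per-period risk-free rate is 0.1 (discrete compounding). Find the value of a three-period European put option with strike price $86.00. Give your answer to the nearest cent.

Risk-neutral probability p = (1 + 0.1 − 0.9)/(1.35 − 0.9) = 0.2000/0.4500 = 0.4444
Terminal stock prices: S_uuu = 209.1, S_uud = 139.4, S_udd = 92.95, S_ddd = 61.97
Terminal payoffs (K − S): max(-123.1, 0) = 0, max(-53.42, 0) = 0, max(-6.948, 0) = 0, max(24.03, 0) = 24.03
Node uu (S = 154.9): V_uu = 1/1.1·[0.4444·0.0000 + 0.5556·0.0000] = 0.0000
Node ud (S = 103.3): V_ud = 1/1.1·[0.4444·0.0000 + 0.5556·0.0000] = 0.0000
Node dd (S = 68.85): V_dd = 1/1.1·[0.4444·0.0000 + 0.5556·24.0350] = 12.1389
Node u (S = 114.8): V_u = 1/1.1·[0.4444·0.0000 + 0.5556·0.0000] = 0.0000
Node d (S = 76.5): V_d = 1/1.1·[0.4444·0.0000 + 0.5556·12.1389] = 6.1308
Node 0 (S = 85): V_0 = 1/1.1·[0.4444·0.0000 + 0.5556·6.1308] = 3.0963

$3.10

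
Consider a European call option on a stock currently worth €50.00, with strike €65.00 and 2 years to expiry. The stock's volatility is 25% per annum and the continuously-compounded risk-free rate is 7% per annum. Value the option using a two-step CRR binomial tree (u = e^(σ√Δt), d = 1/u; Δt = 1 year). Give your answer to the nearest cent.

€5.12

CRR parameters: u = e^(σ√Δt) = e^(0.25·√1) = 1.2840, d = 1/u = 0.7788
Per-period rate: rΔt = 0.07·1 = 0.07, so R = e^0.07 = 1.0725
Risk-neutral probability p = (e^0.07 − 0.7788)/(1.2840 − 0.7788) = 0.2937/0.5052 = 0.5813
Terminal stock prices: S_uu = 82.44, S_ud = 50, S_dd = 30.33
Terminal payoffs (S − K): max(17.44, 0) = 17.44, max(-15, 0) = 0, max(-34.67, 0) = 0
Node u (S = 64.2): V_u = e^(−0.07)·[0.5813·17.4361 + 0.4187·0.0000] = 9.4510
Node d (S = 38.94): V_d = e^(−0.07)·[0.5813·0.0000 + 0.4187·0.0000] = 0.0000
Node 0 (S = 50): V_0 = e^(−0.07)·[0.5813·9.4510 + 0.4187·0.0000] = 5.1228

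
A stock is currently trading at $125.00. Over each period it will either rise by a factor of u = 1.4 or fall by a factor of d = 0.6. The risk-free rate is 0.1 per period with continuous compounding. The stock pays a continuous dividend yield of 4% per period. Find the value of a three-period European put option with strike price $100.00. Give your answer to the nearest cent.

Per-period risk-free factor R = e^0.1 = 1.1052; dividend-adjusted growth = e^(0.1−0.04) = 1.0618.
Risk-neutral probability p = (1.0618 − 0.6)/(1.4 − 0.6) = 0.4618/0.8000 = 0.5773
Terminal stock prices: S_uuu = 343, S_uud = 147, S_udd = 63, S_ddd = 27
Terminal payoffs (K − S): max(-243, 0) = 0, max(-47, 0) = 0, max(37, 0) = 37, max(73, 0) = 73
Node uu (S = 245): V_uu = e^(−0.1)·[0.5773·0.0000 + 0.4227·0.0000] = 0.0000
Node ud (S = 105): V_ud = e^(−0.1)·[0.5773·0.0000 + 0.4227·37.0000] = 14.1517
Node dd (S = 45): V_dd = e^(−0.1)·[0.5773·37.0000 + 0.4227·73.0000] = 47.2482
Node u (S = 175): V_u = e^(−0.1)·[0.5773·0.0000 + 0.4227·14.1517] = 5.4127
Node d (S = 75): V_d = e^(−0.1)·[0.5773·14.1517 + 0.4227·47.2482] = 25.4637
Node 0 (S = 125): V_0 = e^(−0.1)·[0.5773·5.4127 + 0.4227·25.4637] = 12.5667

$12.57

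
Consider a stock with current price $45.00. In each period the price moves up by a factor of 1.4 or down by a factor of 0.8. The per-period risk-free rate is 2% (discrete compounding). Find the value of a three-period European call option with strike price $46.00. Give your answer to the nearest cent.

$9.51

Risk-neutral probability p = (1 + 0.02 − 0.8)/(1.4 − 0.8) = 0.2200/0.6000 = 0.3667
Terminal stock prices: S_uuu = 123.5, S_uud = 70.56, S_udd = 40.32, S_ddd = 23.04
Terminal payoffs (S − K): max(77.48, 0) = 77.48, max(24.56, 0) = 24.56, max(-5.68, 0) = 0, max(-22.96, 0) = 0
Node uu (S = 88.2): V_uu = 1/1.02·[0.3667·77.4800 + 0.6333·24.5600] = 43.1020
Node ud (S = 50.4): V_ud = 1/1.02·[0.3667·24.5600 + 0.6333·0.0000] = 8.8288
Node dd (S = 28.8): V_dd = 1/1.02·[0.3667·0.0000 + 0.6333·0.0000] = 0.0000
Node u (S = 63): V_u = 1/1.02·[0.3667·43.1020 + 0.6333·8.8288] = 20.9761
Node d (S = 36): V_d = 1/1.02·[0.3667·8.8288 + 0.6333·0.0000] = 3.1737
Node 0 (S = 45): V_0 = 1/1.02·[0.3667·20.9761 + 0.6333·3.1737] = 9.5110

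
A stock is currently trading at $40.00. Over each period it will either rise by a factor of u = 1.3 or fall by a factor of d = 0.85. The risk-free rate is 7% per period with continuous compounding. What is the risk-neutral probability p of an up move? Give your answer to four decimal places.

Risk-neutral probability p = (e^0.07 − 0.85)/(1.3 − 0.85) = 0.2225/0.4500 = 0.4945

p = 0.4945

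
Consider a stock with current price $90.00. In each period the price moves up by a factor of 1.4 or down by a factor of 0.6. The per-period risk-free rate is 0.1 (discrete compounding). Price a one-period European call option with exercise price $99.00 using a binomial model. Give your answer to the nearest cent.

Risk-neutral probability p = (1 + 0.1 − 0.6)/(1.4 − 0.6) = 0.5000/0.8000 = 0.6250
Terminal stock prices: S_u = 126, S_d = 54
Terminal payoffs (S − K): max(27, 0) = 27, max(-45, 0) = 0
Node 0 (S = 90): V_0 = 1/1.1·[0.6250·27.0000 + 0.3750·0.0000] = 15.3409

$15.34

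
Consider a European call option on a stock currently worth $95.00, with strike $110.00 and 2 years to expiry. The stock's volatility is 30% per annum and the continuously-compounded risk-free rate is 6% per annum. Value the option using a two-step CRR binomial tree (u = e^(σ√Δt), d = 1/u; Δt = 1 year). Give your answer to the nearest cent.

$15.55

CRR parameters: u = e^(σ√Δt) = e^(0.3·√1) = 1.3499, d = 1/u = 0.7408
Per-period rate: rΔt = 0.06·1 = 0.06, so R = e^0.06 = 1.0618
Risk-neutral probability p = (e^0.06 − 0.7408)/(1.3499 − 0.7408) = 0.3210/0.6090 = 0.5271
Terminal stock prices: S_uu = 173.1, S_ud = 95, S_dd = 52.14
Terminal payoffs (S − K): max(63.1, 0) = 63.1, max(-15, 0) = 0, max(-57.86, 0) = 0
Node u (S = 128.2): V_u = e^(−0.06)·[0.5271·63.1013 + 0.4729·0.0000] = 31.3231
Node d (S = 70.38): V_d = e^(−0.06)·[0.5271·0.0000 + 0.4729·0.0000] = 0.0000
Node 0 (S = 95): V_0 = e^(−0.06)·[0.5271·31.3231 + 0.4729·0.0000] = 15.5486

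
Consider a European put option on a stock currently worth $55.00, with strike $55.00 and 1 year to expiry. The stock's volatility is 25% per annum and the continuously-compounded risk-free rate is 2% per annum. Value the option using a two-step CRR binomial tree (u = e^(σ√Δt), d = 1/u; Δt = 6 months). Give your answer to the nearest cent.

CRR parameters: u = e^(σ√Δt) = e^(0.25·√0.5) = 1.1934, d = 1/u = 0.8380
Per-period rate: rΔt = 0.02·0.5 = 0.01, so R = e^0.01 = 1.0101
Risk-neutral probability p = (e^0.01 − 0.8380)/(1.1934 − 0.8380) = 0.1721/0.3554 = 0.4842
Terminal stock prices: S_uu = 78.33, S_ud = 55, S_dd = 38.62
Terminal payoffs (K − S): max(-23.33, 0) = 0, max(0, 0) = 0, max(16.38, 0) = 16.38
Node u (S = 65.64): V_u = e^(−0.01)·[0.4842·0.0000 + 0.5158·0.0000] = 0.0000
Node d (S = 46.09): V_d = e^(−0.01)·[0.4842·0.0000 + 0.5158·16.3796] = 8.3646
Node 0 (S = 55): V_0 = e^(−0.01)·[0.4842·0.0000 + 0.5158·8.3646] = 4.2715

$4.27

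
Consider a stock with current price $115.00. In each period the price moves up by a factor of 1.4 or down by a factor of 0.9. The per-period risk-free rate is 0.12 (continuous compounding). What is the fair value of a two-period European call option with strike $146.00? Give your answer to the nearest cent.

$12.93

Risk-neutral probability p = (e^0.12 − 0.9)/(1.4 − 0.9) = 0.2275/0.5000 = 0.4550
Terminal stock prices: S_uu = 225.4, S_ud = 144.9, S_dd = 93.15
Terminal payoffs (S − K): max(79.4, 0) = 79.4, max(-1.1, 0) = 0, max(-52.85, 0) = 0
Node u (S = 161): V_u = e^(−0.12)·[0.4550·79.4000 + 0.5450·0.0000] = 32.0413
Node d (S = 103.5): V_d = e^(−0.12)·[0.4550·0.0000 + 0.5450·0.0000] = 0.0000
Node 0 (S = 115): V_0 = e^(−0.12)·[0.4550·32.0413 + 0.5450·0.0000] = 12.9301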